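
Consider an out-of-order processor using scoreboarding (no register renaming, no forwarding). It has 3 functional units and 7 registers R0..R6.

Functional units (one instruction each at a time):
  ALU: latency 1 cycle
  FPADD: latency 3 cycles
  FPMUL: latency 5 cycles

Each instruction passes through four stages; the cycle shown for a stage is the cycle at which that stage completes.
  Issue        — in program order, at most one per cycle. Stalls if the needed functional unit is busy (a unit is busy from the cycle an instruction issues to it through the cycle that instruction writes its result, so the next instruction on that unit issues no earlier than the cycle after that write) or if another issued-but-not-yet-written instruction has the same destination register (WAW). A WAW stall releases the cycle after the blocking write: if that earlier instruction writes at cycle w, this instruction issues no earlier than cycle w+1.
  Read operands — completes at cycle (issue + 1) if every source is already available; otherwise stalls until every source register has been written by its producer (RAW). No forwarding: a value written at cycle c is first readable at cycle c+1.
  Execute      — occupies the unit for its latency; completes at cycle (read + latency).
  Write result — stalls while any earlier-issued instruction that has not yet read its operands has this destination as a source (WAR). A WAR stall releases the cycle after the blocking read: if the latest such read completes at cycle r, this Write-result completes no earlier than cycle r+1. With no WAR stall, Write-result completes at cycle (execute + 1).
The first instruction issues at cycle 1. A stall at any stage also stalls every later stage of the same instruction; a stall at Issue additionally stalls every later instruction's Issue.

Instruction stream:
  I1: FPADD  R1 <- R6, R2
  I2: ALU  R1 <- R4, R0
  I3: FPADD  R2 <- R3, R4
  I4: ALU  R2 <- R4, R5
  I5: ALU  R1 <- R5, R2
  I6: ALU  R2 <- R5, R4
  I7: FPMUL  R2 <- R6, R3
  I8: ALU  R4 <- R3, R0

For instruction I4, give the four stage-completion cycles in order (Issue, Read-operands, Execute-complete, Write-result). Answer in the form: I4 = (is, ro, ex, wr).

  I1 | 1 | 2 | 5 | 6
  I2 | 7 | 8 | 9 | 10   WAW R1: wait I1 write@6
  I3 | 8 | 9 | 12 | 13
  I4 | 14 | 15 | 16 | 17   WAW R2: wait I3 write@13
  I5 | 18 | 19 | 20 | 21   struct: ALU busy until I4 writes@17
  I6 | 22 | 23 | 24 | 25   struct: ALU busy until I5 writes@21
  I7 | 26 | 27 | 32 | 33   WAW R2: wait I6 write@25
  I8 | 27 | 28 | 29 | 30

I4 = (14, 15, 16, 17)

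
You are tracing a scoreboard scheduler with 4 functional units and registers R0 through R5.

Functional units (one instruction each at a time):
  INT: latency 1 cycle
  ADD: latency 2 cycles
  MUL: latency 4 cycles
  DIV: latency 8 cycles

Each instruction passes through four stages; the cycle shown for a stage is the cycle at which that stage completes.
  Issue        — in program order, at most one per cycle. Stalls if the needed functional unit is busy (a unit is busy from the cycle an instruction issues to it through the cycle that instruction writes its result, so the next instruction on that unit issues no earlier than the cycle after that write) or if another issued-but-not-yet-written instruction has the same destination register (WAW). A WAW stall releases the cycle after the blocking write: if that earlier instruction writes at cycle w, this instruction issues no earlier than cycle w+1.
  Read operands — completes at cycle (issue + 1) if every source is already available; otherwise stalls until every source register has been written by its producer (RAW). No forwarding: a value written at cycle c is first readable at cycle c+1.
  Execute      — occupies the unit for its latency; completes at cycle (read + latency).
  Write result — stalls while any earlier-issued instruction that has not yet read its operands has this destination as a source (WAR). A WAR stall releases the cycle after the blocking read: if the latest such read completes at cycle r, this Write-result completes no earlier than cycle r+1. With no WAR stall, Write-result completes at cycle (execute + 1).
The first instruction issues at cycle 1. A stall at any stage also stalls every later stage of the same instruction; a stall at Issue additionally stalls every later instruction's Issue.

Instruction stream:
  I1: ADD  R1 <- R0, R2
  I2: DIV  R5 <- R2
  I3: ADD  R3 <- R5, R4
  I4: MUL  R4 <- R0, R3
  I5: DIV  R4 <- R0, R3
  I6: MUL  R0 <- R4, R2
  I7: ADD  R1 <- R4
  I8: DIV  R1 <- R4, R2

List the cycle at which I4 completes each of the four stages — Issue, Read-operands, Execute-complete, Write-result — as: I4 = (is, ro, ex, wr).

I4 = (7, 17, 21, 22)

I1: IS=1 RO=2 EX=4 WR=5
I2: IS=2 RO=3 EX=11 WR=12
I3: IS=6 RO=13 EX=15 WR=16  [struct: ADD busy until I1 writes@5; RAW R5: wait I2 write@12]
I4: IS=7 RO=17 EX=21 WR=22  [RAW R3: wait I3 write@16]
I5: IS=23 RO=24 EX=32 WR=33  [WAW R4: wait I4 write@22]
I6: IS=24 RO=34 EX=38 WR=39  [RAW R4: wait I5 write@33]
I7: IS=25 RO=34 EX=36 WR=37  [RAW R4: wait I5 write@33]
I8: IS=38 RO=39 EX=47 WR=48  [WAW R1: wait I7 write@37]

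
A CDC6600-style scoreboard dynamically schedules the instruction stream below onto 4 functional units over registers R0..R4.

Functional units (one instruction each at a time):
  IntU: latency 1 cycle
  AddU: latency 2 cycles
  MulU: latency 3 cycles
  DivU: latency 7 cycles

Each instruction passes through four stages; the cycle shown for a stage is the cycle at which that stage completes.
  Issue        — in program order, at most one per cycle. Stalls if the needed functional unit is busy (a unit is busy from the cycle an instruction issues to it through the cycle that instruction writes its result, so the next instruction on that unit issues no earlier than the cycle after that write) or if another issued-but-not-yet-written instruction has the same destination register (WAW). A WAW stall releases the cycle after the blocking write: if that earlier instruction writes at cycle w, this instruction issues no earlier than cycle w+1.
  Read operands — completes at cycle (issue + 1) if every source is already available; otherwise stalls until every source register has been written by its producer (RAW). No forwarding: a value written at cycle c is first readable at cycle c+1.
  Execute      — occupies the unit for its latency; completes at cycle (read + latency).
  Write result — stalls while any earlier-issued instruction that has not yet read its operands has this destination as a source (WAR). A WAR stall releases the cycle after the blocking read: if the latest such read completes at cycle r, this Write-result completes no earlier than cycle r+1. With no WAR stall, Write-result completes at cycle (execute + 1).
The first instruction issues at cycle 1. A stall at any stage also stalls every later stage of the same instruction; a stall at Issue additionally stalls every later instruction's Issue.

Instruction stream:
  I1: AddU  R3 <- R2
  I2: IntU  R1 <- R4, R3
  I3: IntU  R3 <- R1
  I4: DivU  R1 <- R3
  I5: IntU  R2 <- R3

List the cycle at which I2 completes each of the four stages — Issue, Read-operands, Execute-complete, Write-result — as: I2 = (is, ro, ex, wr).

  I1 | 1 | 2 | 4 | 5
  I2 | 2 | 6 | 7 | 8   RAW R3: wait I1 write@5
  I3 | 9 | 10 | 11 | 12   struct: IntU busy until I2 writes@8
  I4 | 10 | 13 | 20 | 21   RAW R3: wait I3 write@12
  I5 | 13 | 14 | 15 | 16   struct: IntU busy until I3 writes@12

I2 = (2, 6, 7, 8)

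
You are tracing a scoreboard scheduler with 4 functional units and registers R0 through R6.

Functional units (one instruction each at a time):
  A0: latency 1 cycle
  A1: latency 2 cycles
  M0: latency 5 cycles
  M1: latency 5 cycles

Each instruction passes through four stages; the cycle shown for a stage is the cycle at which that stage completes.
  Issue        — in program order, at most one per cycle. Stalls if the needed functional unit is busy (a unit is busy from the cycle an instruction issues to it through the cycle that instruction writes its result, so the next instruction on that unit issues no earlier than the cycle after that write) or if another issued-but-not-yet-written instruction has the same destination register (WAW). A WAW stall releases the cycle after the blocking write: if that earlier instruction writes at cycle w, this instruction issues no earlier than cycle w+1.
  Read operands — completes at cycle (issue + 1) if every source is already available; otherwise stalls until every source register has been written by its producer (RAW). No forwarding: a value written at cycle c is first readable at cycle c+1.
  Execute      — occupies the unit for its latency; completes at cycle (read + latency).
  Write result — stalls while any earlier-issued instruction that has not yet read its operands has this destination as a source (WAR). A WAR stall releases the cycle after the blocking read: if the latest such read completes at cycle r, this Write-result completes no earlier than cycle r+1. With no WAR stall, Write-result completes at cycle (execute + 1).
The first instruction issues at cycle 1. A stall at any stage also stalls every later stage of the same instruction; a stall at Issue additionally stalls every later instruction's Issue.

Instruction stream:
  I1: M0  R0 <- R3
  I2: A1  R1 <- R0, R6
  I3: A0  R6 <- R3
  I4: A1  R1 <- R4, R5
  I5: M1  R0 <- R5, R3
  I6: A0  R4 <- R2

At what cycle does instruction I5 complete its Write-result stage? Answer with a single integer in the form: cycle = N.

cycle = 21

I1 -> (1, 2, 7, 8)
I2 -> (2, 9, 11, 12)  // RAW R0: wait I1 write@8
I3 -> (3, 4, 5, 10)  // WAR R6: wait I2 read@9
I4 -> (13, 14, 16, 17)  // struct: A1 busy until I2 writes@12
I5 -> (14, 15, 20, 21)
I6 -> (15, 16, 17, 18)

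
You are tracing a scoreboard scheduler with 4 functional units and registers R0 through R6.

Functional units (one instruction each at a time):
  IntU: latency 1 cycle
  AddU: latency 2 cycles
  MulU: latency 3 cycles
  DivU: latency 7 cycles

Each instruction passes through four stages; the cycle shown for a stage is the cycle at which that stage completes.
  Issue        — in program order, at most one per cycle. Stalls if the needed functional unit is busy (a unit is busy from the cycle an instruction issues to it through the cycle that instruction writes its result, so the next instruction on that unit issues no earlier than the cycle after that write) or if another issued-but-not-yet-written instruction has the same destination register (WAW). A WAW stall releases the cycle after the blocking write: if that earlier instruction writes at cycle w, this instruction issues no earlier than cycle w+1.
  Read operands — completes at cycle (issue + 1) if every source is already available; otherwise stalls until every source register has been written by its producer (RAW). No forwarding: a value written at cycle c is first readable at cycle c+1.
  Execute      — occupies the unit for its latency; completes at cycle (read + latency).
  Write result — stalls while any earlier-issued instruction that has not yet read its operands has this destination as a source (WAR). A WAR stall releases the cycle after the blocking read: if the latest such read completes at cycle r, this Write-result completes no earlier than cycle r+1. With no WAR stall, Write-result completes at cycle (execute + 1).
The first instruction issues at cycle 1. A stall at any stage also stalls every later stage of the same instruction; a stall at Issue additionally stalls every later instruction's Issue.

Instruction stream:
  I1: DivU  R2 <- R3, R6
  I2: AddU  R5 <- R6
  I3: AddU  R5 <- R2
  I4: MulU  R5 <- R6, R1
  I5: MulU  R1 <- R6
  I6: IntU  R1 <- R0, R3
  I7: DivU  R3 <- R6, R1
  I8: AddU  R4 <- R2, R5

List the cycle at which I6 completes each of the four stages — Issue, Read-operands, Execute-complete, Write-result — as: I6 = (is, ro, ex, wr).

I6 = (27, 28, 29, 30)

[1] I1→DivU
[2] I1 RO · I2→AddU
[3] I2 RO
[5] I2 EX
[6] I2 WR R5
[7] I3→AddU
[9] I1 EX
[10] I1 WR R2
[11] I3 RO
[13] I3 EX
[14] I3 WR R5
[15] I4→MulU
[16] I4 RO
[19] I4 EX
[20] I4 WR R5
[21] I5→MulU
[22] I5 RO
[25] I5 EX
[26] I5 WR R1
[27] I6→IntU
[28] I6 RO · I7→DivU
[29] I6 EX · I8→AddU
[30] I6 WR R1 · I8 RO
[31] I7 RO
[32] I8 EX
[33] I8 WR R4
[38] I7 EX
[39] I7 WR R3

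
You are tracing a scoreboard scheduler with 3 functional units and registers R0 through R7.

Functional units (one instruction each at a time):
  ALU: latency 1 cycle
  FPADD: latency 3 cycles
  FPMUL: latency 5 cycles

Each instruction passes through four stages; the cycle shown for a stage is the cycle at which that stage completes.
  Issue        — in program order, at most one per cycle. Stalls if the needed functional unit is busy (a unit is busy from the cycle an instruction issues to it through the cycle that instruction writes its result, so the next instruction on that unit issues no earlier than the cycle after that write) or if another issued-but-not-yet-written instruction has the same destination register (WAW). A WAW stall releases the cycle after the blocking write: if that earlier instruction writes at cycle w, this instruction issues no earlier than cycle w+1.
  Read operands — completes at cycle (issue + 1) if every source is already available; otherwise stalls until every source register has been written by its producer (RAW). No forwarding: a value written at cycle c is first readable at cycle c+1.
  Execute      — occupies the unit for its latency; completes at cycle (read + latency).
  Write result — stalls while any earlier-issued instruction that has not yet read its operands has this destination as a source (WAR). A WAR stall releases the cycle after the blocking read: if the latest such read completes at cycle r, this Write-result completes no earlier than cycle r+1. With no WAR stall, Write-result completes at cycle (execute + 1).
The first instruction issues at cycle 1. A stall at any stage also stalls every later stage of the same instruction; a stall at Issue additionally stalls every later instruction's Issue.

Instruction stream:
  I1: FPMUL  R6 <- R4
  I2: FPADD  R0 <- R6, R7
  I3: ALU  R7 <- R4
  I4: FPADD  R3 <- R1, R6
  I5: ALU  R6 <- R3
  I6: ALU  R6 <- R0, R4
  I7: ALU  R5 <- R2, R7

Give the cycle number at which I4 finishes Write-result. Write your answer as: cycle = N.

  I1 | 1 | 2 | 7 | 8
  I2 | 2 | 9 | 12 | 13   RAW R6: wait I1 write@8
  I3 | 3 | 4 | 5 | 10   WAR R7: wait I2 read@9
  I4 | 14 | 15 | 18 | 19   struct: FPADD busy until I2 writes@13
  I5 | 15 | 20 | 21 | 22   RAW R3: wait I4 write@19
  I6 | 23 | 24 | 25 | 26   struct: ALU busy until I5 writes@22
  I7 | 27 | 28 | 29 | 30   struct: ALU busy until I6 writes@26

cycle = 19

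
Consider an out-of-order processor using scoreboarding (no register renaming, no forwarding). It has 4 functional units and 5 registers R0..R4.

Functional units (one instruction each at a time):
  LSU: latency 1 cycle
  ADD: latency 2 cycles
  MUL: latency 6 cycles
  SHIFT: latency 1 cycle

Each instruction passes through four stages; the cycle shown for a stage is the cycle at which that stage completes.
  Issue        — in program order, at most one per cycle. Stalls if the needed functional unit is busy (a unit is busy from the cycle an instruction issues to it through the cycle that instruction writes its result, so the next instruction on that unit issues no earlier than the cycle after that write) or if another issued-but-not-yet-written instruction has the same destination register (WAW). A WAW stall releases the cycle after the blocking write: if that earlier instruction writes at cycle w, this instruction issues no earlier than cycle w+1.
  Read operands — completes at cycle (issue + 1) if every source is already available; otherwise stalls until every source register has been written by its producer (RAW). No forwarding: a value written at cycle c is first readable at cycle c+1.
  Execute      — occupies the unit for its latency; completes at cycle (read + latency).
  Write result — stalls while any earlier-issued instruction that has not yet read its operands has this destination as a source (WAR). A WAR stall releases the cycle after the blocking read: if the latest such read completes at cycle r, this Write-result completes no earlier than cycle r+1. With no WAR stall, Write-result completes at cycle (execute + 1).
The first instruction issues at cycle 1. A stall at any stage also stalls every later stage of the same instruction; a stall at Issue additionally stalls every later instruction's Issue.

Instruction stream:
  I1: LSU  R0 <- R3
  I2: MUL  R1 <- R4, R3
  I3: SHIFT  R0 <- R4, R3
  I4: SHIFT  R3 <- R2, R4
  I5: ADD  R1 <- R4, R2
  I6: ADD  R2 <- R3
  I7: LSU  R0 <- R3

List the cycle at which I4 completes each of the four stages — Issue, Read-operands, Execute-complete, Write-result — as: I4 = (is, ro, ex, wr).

c1: I1 issues→LSU
c2: I1 reads; I2 issues→MUL
c3: I1 exec-done; I2 reads
c4: I1 writes R0
c5: I3 issues→SHIFT
c6: I3 reads
c7: I3 exec-done
c8: I3 writes R0
c9: I2 exec-done; I4 issues→SHIFT
c10: I2 writes R1; I4 reads
c11: I4 exec-done; I5 issues→ADD
c12: I4 writes R3; I5 reads
c14: I5 exec-done
c15: I5 writes R1
c16: I6 issues→ADD
c17: I6 reads; I7 issues→LSU
c18: I7 reads
c19: I6 exec-done; I7 exec-done
c20: I6 writes R2; I7 writes R0

I4 = (9, 10, 11, 12)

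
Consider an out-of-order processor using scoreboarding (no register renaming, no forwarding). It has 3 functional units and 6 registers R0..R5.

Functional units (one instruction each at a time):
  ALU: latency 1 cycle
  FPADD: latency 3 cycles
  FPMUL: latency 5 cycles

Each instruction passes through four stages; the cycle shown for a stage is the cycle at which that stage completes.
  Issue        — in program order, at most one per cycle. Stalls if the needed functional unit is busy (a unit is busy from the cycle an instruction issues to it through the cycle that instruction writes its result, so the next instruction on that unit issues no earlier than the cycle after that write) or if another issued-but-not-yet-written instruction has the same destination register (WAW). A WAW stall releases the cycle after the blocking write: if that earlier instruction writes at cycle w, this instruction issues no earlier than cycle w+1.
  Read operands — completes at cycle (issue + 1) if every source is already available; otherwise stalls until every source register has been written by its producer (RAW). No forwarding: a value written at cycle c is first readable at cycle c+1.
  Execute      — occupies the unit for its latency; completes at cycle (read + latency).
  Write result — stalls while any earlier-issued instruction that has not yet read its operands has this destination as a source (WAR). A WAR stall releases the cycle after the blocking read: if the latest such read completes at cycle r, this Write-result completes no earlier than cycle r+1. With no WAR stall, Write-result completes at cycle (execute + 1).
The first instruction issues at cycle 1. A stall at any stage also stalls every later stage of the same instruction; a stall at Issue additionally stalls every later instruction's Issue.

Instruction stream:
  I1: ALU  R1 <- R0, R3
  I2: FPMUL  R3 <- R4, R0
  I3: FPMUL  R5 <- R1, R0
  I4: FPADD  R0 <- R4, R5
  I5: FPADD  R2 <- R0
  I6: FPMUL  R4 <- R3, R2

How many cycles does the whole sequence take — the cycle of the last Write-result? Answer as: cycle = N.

I1  is:1  ro:2  ex:3  wr:4
I2  is:2  ro:3  ex:8  wr:9
I3  is:10  ro:11  ex:16  wr:17  — struct: FPMUL busy until I2 writes@9
I4  is:11  ro:18  ex:21  wr:22  — RAW R5: wait I3 write@17
I5  is:23  ro:24  ex:27  wr:28  — struct: FPADD busy until I4 writes@22
I6  is:24  ro:29  ex:34  wr:35  — RAW R2: wait I5 write@28

cycle = 35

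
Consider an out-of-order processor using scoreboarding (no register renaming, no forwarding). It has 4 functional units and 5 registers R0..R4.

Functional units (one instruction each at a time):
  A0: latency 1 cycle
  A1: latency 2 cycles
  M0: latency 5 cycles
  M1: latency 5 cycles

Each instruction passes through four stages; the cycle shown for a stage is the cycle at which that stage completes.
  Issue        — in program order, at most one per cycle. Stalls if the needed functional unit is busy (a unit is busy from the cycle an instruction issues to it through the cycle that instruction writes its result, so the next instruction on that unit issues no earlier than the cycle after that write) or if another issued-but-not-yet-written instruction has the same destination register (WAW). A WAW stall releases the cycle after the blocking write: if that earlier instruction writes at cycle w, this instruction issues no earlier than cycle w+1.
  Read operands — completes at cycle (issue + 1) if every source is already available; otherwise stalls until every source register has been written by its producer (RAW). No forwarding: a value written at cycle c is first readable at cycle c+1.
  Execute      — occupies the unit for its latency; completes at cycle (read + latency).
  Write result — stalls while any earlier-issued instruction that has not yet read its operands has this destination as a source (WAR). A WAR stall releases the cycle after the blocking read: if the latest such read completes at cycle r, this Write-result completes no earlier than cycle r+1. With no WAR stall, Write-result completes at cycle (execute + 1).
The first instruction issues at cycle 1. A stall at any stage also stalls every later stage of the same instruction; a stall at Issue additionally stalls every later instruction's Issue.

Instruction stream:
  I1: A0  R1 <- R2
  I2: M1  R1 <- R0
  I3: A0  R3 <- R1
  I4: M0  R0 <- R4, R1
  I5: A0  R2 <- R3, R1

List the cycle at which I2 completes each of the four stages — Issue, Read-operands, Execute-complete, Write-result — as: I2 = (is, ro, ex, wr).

I2 = (5, 6, 11, 12)

I1: IS=1 RO=2 EX=3 WR=4
I2: IS=5 RO=6 EX=11 WR=12  [WAW R1: wait I1 write@4]
I3: IS=6 RO=13 EX=14 WR=15  [RAW R1: wait I2 write@12]
I4: IS=7 RO=13 EX=18 WR=19  [RAW R1: wait I2 write@12]
I5: IS=16 RO=17 EX=18 WR=19  [struct: A0 busy until I3 writes@15]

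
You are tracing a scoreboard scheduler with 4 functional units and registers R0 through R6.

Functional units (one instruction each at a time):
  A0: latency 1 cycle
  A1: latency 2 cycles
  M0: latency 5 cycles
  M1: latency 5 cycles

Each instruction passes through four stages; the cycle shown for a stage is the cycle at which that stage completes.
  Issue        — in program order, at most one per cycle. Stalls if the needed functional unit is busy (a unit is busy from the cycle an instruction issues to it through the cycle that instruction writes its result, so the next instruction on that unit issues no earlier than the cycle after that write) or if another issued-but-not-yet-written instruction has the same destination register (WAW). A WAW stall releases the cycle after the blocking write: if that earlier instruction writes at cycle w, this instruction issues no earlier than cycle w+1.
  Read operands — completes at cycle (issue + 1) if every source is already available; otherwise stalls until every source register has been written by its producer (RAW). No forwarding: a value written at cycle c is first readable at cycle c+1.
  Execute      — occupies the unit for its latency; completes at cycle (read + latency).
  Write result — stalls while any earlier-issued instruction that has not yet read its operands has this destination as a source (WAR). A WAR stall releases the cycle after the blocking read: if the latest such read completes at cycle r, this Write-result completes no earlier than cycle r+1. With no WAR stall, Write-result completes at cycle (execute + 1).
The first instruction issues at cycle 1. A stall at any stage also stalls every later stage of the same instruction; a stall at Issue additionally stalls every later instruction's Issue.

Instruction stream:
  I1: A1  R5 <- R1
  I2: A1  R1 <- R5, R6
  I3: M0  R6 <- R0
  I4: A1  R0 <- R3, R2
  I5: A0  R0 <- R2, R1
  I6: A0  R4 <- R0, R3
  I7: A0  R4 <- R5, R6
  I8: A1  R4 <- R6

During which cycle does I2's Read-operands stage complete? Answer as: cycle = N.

[I1] 1/2/4/5
[I2] 6/7/9/10  (struct: A1 busy until I1 writes@5)
[I3] 7/8/13/14
[I4] 11/12/14/15  (struct: A1 busy until I2 writes@10)
[I5] 16/17/18/19  (WAW R0: wait I4 write@15)
[I6] 20/21/22/23  (struct: A0 busy until I5 writes@19)
[I7] 24/25/26/27  (struct: A0 busy until I6 writes@23)
[I8] 28/29/31/32  (WAW R4: wait I7 write@27)

cycle = 7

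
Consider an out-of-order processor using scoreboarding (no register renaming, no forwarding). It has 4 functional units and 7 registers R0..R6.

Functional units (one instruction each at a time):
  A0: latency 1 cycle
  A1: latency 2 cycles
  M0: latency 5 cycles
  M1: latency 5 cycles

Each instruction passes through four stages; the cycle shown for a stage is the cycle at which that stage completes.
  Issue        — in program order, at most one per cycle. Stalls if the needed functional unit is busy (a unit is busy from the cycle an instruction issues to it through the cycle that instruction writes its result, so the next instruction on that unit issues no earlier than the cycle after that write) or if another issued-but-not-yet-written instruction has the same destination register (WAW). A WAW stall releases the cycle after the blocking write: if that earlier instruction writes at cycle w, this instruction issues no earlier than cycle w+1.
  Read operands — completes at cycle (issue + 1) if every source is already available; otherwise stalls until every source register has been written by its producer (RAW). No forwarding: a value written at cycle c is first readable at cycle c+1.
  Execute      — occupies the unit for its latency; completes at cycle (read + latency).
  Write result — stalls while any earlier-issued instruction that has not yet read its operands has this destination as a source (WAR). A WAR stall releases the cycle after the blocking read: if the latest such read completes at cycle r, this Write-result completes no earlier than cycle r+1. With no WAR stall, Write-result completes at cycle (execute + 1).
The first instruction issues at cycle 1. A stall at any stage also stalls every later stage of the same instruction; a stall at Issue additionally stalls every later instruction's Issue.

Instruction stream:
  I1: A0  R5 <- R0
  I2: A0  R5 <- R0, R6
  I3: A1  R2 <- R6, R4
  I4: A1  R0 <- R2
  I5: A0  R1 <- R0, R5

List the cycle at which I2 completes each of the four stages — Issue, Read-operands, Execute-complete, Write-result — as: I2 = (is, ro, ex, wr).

I2 = (5, 6, 7, 8)

cycle 1: I1→A0
cycle 2: I1 RO
cycle 3: I1 EX
cycle 4: I1 WR R5
cycle 5: I2→A0
cycle 6: I2 RO; I3→A1
cycle 7: I2 EX; I3 RO
cycle 8: I2 WR R5
cycle 9: I3 EX
cycle 10: I3 WR R2
cycle 11: I4→A1
cycle 12: I4 RO; I5→A0
cycle 14: I4 EX
cycle 15: I4 WR R0
cycle 16: I5 RO
cycle 17: I5 EX
cycle 18: I5 WR R1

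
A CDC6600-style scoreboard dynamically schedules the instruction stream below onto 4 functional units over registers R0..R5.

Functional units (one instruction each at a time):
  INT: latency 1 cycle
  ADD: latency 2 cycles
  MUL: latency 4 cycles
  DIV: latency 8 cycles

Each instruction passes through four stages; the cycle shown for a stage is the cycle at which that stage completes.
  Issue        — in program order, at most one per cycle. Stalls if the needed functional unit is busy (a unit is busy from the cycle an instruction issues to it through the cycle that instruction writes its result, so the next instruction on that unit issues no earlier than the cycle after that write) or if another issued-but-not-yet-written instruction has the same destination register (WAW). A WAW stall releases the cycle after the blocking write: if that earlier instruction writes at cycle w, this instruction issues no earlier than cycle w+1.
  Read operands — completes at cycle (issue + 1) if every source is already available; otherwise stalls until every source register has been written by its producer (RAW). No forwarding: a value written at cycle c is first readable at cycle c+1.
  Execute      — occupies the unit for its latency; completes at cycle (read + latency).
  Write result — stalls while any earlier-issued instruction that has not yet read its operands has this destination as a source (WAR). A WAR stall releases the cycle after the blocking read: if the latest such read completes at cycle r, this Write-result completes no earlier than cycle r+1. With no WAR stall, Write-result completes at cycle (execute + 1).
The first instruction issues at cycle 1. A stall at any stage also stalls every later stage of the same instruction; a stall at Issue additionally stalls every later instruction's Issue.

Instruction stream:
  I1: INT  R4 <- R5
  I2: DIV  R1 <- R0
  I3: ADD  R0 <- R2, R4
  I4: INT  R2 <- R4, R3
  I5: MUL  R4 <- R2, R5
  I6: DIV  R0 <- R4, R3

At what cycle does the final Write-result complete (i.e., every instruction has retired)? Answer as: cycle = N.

cycle = 24

t=1  I1 issues→INT
t=2  I1 reads, I2 issues→DIV
t=3  I1 exec-done, I2 reads, I3 issues→ADD
t=4  I1 writes R4
t=5  I3 reads, I4 issues→INT
t=6  I4 reads, I5 issues→MUL
t=7  I3 exec-done, I4 exec-done
t=8  I3 writes R0, I4 writes R2
t=9  I5 reads
t=11  I2 exec-done
t=12  I2 writes R1
t=13  I5 exec-done, I6 issues→DIV
t=14  I5 writes R4
t=15  I6 reads
t=23  I6 exec-done
t=24  I6 writes R0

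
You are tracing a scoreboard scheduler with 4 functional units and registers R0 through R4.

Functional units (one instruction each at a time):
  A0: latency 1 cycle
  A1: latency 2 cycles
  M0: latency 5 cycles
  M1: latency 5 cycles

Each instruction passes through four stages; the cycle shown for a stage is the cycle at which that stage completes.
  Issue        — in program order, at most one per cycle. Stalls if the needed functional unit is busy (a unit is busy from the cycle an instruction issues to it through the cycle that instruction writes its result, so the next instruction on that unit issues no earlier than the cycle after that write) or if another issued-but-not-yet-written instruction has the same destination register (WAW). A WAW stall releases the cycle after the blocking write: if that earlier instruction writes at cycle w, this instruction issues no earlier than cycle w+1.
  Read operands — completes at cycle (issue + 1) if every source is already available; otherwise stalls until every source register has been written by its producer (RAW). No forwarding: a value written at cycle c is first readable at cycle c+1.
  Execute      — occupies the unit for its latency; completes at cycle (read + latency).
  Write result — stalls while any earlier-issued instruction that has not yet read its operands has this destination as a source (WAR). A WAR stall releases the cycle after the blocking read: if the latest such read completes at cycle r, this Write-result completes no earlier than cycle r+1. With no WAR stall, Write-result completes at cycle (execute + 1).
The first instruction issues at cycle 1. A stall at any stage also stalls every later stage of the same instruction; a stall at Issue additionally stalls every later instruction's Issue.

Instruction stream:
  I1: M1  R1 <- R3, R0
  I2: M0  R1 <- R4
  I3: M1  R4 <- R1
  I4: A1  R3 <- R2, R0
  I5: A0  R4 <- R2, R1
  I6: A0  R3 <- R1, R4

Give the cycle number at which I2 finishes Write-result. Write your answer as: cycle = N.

cycle = 16

cycle 1: issue I1 (M1)
cycle 2: I1 read-ops
cycle 7: I1 finished on M1
cycle 8: I1→R1
cycle 9: issue I2 (M0)
cycle 10: I2 read-ops, issue I3 (M1)
cycle 11: issue I4 (A1)
cycle 12: I4 read-ops
cycle 14: I4 finished on A1
cycle 15: I2 finished on M0, I4→R3
cycle 16: I2→R1
cycle 17: I3 read-ops
cycle 22: I3 finished on M1
cycle 23: I3→R4
cycle 24: issue I5 (A0)
cycle 25: I5 read-ops
cycle 26: I5 finished on A0
cycle 27: I5→R4
cycle 28: issue I6 (A0)
cycle 29: I6 read-ops
cycle 30: I6 finished on A0
cycle 31: I6→R3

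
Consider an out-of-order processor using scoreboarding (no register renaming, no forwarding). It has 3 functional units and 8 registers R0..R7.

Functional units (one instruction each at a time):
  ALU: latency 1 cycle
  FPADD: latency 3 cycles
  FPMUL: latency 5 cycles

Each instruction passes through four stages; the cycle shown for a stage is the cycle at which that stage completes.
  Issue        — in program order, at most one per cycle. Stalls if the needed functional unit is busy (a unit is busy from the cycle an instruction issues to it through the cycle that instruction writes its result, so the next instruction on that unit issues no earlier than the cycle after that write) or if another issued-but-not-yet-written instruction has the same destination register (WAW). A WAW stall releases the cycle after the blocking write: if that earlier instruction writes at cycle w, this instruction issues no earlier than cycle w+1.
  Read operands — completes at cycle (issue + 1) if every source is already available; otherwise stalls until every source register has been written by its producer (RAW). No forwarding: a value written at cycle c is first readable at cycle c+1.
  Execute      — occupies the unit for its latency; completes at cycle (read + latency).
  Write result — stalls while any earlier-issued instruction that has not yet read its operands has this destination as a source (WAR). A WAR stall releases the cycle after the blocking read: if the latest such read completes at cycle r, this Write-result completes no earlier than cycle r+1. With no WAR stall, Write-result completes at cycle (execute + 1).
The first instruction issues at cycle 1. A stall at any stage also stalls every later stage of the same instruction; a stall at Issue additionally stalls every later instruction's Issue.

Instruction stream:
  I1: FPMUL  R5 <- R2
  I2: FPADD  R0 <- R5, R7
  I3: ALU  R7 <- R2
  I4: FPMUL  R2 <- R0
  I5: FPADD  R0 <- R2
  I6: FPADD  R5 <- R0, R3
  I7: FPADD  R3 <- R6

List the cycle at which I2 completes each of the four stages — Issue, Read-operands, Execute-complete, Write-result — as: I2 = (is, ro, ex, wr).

cycle 1: I1→FPMUL
cycle 2: I1 RO | I2→FPADD
cycle 3: I3→ALU
cycle 4: I3 RO
cycle 5: I3 EX
cycle 7: I1 EX
cycle 8: I1 WR R5
cycle 9: I2 RO | I4→FPMUL
cycle 10: I3 WR R7
cycle 12: I2 EX
cycle 13: I2 WR R0
cycle 14: I4 RO | I5→FPADD
cycle 19: I4 EX
cycle 20: I4 WR R2
cycle 21: I5 RO
cycle 24: I5 EX
cycle 25: I5 WR R0
cycle 26: I6→FPADD
cycle 27: I6 RO
cycle 30: I6 EX
cycle 31: I6 WR R5
cycle 32: I7→FPADD
cycle 33: I7 RO
cycle 36: I7 EX
cycle 37: I7 WR R3

I2 = (2, 9, 12, 13)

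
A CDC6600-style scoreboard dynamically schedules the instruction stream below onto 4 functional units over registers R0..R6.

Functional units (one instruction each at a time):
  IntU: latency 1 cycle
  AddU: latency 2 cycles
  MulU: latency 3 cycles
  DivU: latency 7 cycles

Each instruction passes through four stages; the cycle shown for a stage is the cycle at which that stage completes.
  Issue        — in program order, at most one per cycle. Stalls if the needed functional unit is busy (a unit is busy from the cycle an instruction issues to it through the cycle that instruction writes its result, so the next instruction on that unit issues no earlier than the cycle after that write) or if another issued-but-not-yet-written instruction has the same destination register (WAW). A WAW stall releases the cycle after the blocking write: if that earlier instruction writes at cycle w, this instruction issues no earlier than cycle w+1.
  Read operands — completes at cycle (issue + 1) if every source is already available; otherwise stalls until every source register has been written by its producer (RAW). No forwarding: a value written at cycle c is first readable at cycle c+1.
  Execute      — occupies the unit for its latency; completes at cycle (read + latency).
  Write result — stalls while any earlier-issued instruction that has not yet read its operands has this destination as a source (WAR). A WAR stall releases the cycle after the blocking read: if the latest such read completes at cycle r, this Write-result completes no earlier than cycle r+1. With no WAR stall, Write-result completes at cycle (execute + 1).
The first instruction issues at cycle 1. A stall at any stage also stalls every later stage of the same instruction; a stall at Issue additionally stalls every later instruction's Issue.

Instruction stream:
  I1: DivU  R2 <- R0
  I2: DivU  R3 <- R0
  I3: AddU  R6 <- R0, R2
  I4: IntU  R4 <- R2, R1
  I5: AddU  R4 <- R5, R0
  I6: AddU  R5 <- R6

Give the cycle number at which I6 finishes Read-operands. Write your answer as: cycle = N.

t=1  issue I1 (DivU)
t=2  I1 read-ops
t=9  I1 finished on DivU
t=10  I1→R2
t=11  issue I2 (DivU)
t=12  I2 read-ops; issue I3 (AddU)
t=13  I3 read-ops; issue I4 (IntU)
t=14  I4 read-ops
t=15  I3 finished on AddU; I4 finished on IntU
t=16  I3→R6; I4→R4
t=17  issue I5 (AddU)
t=18  I5 read-ops
t=19  I2 finished on DivU
t=20  I2→R3; I5 finished on AddU
t=21  I5→R4
t=22  issue I6 (AddU)
t=23  I6 read-ops
t=25  I6 finished on AddU
t=26  I6→R5

cycle = 23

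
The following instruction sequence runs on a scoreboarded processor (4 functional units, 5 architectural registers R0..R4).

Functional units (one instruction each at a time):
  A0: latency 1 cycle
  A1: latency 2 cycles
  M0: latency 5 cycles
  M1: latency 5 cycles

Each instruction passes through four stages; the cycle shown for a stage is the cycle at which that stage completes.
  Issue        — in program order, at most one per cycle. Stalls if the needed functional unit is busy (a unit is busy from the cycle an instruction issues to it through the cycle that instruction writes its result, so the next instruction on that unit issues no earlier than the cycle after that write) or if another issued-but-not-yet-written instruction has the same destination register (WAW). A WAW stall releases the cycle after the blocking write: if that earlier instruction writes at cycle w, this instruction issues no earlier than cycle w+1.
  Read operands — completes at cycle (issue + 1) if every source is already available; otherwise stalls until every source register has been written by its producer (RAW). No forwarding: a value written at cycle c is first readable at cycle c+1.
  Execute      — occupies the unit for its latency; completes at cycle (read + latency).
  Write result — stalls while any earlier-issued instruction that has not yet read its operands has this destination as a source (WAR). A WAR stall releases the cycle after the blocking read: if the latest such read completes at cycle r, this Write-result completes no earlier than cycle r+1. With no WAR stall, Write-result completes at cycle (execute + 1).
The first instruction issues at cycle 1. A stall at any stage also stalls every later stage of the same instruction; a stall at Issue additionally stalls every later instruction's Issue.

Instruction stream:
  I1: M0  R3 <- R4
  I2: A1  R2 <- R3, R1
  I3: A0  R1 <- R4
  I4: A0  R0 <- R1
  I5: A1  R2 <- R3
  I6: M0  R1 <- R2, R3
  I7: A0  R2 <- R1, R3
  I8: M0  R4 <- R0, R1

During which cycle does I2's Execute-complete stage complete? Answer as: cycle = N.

cycle = 11

I1: IS=1 RO=2 EX=7 WR=8
I2: IS=2 RO=9 EX=11 WR=12  [RAW R3: wait I1 write@8]
I3: IS=3 RO=4 EX=5 WR=10  [WAR R1: wait I2 read@9]
I4: IS=11 RO=12 EX=13 WR=14  [struct: A0 busy until I3 writes@10]
I5: IS=13 RO=14 EX=16 WR=17  [struct: A1 busy until I2 writes@12]
I6: IS=14 RO=18 EX=23 WR=24  [RAW R2: wait I5 write@17]
I7: IS=18 RO=25 EX=26 WR=27  [WAW R2: wait I5 write@17; RAW R1: wait I6 write@24]
I8: IS=25 RO=26 EX=31 WR=32  [struct: M0 busy until I6 writes@24]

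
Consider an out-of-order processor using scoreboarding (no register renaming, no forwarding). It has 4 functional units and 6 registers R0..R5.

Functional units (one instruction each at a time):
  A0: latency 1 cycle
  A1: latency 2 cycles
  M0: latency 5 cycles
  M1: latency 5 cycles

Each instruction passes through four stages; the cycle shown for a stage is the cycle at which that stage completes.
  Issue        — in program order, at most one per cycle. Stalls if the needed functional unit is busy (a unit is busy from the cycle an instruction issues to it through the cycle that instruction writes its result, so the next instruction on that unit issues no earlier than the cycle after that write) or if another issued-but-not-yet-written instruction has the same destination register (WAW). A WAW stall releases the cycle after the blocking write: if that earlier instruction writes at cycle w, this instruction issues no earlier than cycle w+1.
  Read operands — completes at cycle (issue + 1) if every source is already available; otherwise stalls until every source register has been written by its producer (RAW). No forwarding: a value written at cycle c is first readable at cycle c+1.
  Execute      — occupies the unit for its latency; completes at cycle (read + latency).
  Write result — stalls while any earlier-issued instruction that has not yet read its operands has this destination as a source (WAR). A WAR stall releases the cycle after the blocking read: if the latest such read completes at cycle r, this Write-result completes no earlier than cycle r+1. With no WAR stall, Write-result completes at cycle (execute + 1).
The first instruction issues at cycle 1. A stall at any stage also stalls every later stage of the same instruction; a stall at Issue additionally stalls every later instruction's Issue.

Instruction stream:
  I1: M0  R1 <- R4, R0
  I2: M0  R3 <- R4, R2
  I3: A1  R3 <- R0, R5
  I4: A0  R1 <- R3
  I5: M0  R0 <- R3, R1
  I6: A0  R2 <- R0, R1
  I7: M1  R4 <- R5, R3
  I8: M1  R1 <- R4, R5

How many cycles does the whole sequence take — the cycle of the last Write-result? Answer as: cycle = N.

cycle = 41

[1] issue I1 (M0)
[2] I1 read-ops
[7] I1 finished on M0
[8] I1→R1
[9] issue I2 (M0)
[10] I2 read-ops
[15] I2 finished on M0
[16] I2→R3
[17] issue I3 (A1)
[18] I3 read-ops; issue I4 (A0)
[19] issue I5 (M0)
[20] I3 finished on A1
[21] I3→R3
[22] I4 read-ops
[23] I4 finished on A0
[24] I4→R1
[25] I5 read-ops; issue I6 (A0)
[26] issue I7 (M1)
[27] I7 read-ops
[30] I5 finished on M0
[31] I5→R0
[32] I6 read-ops; I7 finished on M1
[33] I6 finished on A0; I7→R4
[34] I6→R2; issue I8 (M1)
[35] I8 read-ops
[40] I8 finished on M1
[41] I8→R1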